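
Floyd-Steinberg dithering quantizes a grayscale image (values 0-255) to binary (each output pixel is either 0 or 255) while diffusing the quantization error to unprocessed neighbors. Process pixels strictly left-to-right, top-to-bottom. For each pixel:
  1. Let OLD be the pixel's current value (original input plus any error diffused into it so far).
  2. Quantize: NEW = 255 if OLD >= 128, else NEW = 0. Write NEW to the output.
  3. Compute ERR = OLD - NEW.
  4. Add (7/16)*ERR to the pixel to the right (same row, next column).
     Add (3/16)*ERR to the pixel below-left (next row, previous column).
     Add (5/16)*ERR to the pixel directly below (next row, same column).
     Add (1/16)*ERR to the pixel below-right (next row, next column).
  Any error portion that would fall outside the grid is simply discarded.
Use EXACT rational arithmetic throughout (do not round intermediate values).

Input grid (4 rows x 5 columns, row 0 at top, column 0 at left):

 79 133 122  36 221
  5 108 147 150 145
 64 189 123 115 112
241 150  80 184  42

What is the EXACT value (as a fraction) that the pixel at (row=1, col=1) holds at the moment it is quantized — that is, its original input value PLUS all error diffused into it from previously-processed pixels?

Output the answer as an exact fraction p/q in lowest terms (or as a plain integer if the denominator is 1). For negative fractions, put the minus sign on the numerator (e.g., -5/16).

(0,0): OLD=79 → NEW=0, ERR=79
(0,1): OLD=2681/16 → NEW=255, ERR=-1399/16
(0,2): OLD=21439/256 → NEW=0, ERR=21439/256
(0,3): OLD=297529/4096 → NEW=0, ERR=297529/4096
(0,4): OLD=16566159/65536 → NEW=255, ERR=-145521/65536
(1,0): OLD=3403/256 → NEW=0, ERR=3403/256
(1,1): OLD=219405/2048 → NEW=0, ERR=219405/2048
Target (1,1): original=108, with diffused error = 219405/2048

Answer: 219405/2048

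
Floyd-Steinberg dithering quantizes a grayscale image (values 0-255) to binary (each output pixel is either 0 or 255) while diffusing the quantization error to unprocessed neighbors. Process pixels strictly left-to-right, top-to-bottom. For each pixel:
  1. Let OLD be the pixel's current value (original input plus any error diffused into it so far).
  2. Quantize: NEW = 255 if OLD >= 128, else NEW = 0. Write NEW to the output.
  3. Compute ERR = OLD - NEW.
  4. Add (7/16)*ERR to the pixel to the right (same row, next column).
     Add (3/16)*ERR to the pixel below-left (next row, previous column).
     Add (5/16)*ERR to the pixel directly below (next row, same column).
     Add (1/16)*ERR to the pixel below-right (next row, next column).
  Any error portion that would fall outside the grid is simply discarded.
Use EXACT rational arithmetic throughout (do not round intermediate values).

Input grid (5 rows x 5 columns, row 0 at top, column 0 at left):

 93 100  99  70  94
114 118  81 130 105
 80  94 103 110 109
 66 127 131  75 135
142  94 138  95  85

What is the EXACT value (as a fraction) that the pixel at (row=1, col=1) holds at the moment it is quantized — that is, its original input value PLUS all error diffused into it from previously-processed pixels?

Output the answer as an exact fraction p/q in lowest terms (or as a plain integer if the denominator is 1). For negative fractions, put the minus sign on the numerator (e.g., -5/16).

(0,0): OLD=93 → NEW=0, ERR=93
(0,1): OLD=2251/16 → NEW=255, ERR=-1829/16
(0,2): OLD=12541/256 → NEW=0, ERR=12541/256
(0,3): OLD=374507/4096 → NEW=0, ERR=374507/4096
(0,4): OLD=8781933/65536 → NEW=255, ERR=-7929747/65536
(1,0): OLD=31137/256 → NEW=0, ERR=31137/256
(1,1): OLD=308199/2048 → NEW=255, ERR=-214041/2048
Target (1,1): original=118, with diffused error = 308199/2048

Answer: 308199/2048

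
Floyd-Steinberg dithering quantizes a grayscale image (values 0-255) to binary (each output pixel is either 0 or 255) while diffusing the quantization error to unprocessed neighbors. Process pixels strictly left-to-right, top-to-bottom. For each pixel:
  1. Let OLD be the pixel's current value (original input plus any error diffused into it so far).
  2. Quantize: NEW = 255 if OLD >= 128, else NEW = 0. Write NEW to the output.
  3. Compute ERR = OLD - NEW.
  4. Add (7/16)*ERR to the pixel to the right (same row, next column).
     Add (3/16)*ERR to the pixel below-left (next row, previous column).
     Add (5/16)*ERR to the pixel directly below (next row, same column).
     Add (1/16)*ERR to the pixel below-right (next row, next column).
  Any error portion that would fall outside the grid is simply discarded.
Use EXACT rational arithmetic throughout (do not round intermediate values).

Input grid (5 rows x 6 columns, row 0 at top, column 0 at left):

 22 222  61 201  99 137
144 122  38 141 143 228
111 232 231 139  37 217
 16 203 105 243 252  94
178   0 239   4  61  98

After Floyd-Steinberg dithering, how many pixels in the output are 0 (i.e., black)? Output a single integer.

Answer: 14

Derivation:
(0,0): OLD=22 → NEW=0, ERR=22
(0,1): OLD=1853/8 → NEW=255, ERR=-187/8
(0,2): OLD=6499/128 → NEW=0, ERR=6499/128
(0,3): OLD=457141/2048 → NEW=255, ERR=-65099/2048
(0,4): OLD=2788339/32768 → NEW=0, ERR=2788339/32768
(0,5): OLD=91345829/524288 → NEW=255, ERR=-42347611/524288
(1,0): OLD=18751/128 → NEW=255, ERR=-13889/128
(1,1): OLD=79993/1024 → NEW=0, ERR=79993/1024
(1,2): OLD=2641837/32768 → NEW=0, ERR=2641837/32768
(1,3): OLD=24309577/131072 → NEW=255, ERR=-9113783/131072
(1,4): OLD=1023743963/8388608 → NEW=0, ERR=1023743963/8388608
(1,5): OLD=35093855629/134217728 → NEW=255, ERR=868334989/134217728
(2,0): OLD=1503043/16384 → NEW=0, ERR=1503043/16384
(2,1): OLD=159846225/524288 → NEW=255, ERR=26152785/524288
(2,2): OLD=2263775923/8388608 → NEW=255, ERR=124680883/8388608
(2,3): OLD=10180080987/67108864 → NEW=255, ERR=-6932679333/67108864
(2,4): OLD=57571392529/2147483648 → NEW=0, ERR=57571392529/2147483648
(2,5): OLD=8190608227207/34359738368 → NEW=255, ERR=-571125056633/34359738368
(3,0): OLD=453162963/8388608 → NEW=0, ERR=453162963/8388608
(3,1): OLD=16827081495/67108864 → NEW=255, ERR=-285678825/67108864
(3,2): OLD=49139946773/536870912 → NEW=0, ERR=49139946773/536870912
(3,3): OLD=8820738723423/34359738368 → NEW=255, ERR=59005439583/34359738368
(3,4): OLD=69147153795391/274877906944 → NEW=255, ERR=-946712475329/274877906944
(3,5): OLD=391313520694865/4398046511104 → NEW=0, ERR=391313520694865/4398046511104
(4,0): OLD=208395526717/1073741824 → NEW=255, ERR=-65408638403/1073741824
(4,1): OLD=-127870234919/17179869184 → NEW=0, ERR=-127870234919/17179869184
(4,2): OLD=145356987958075/549755813888 → NEW=255, ERR=5169255416635/549755813888
(4,3): OLD=120728625815495/8796093022208 → NEW=0, ERR=120728625815495/8796093022208
(4,4): OLD=11641599691033271/140737488355328 → NEW=0, ERR=11641599691033271/140737488355328
(4,5): OLD=364293026102197153/2251799813685248 → NEW=255, ERR=-209915926387541087/2251799813685248
Output grid:
  Row 0: .#.#.#  (3 black, running=3)
  Row 1: #..#.#  (3 black, running=6)
  Row 2: .###.#  (2 black, running=8)
  Row 3: .#.##.  (3 black, running=11)
  Row 4: #.#..#  (3 black, running=14)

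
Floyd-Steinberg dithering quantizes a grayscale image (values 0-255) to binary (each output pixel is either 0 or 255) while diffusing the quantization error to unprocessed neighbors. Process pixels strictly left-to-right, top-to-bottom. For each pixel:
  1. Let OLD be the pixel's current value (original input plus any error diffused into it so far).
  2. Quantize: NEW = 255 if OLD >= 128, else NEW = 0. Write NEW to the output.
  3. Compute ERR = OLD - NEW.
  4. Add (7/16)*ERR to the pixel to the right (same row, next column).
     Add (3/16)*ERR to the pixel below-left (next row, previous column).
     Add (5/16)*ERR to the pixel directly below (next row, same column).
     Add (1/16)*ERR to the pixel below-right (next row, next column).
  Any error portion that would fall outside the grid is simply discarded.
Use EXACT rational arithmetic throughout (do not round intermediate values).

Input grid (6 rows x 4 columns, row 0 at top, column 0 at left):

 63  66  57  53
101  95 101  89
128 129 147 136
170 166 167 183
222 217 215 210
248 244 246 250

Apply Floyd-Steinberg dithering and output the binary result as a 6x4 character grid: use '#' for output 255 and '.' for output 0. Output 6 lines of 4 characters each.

Answer: ....
#.#.
.#.#
####
#.##
####

Derivation:
(0,0): OLD=63 → NEW=0, ERR=63
(0,1): OLD=1497/16 → NEW=0, ERR=1497/16
(0,2): OLD=25071/256 → NEW=0, ERR=25071/256
(0,3): OLD=392585/4096 → NEW=0, ERR=392585/4096
(1,0): OLD=35387/256 → NEW=255, ERR=-29893/256
(1,1): OLD=195485/2048 → NEW=0, ERR=195485/2048
(1,2): OLD=12922593/65536 → NEW=255, ERR=-3789087/65536
(1,3): OLD=104624631/1048576 → NEW=0, ERR=104624631/1048576
(2,0): OLD=3585039/32768 → NEW=0, ERR=3585039/32768
(2,1): OLD=197714581/1048576 → NEW=255, ERR=-69672299/1048576
(2,2): OLD=261172489/2097152 → NEW=0, ERR=261172489/2097152
(2,3): OLD=7316605701/33554432 → NEW=255, ERR=-1239774459/33554432
(3,0): OLD=3216716063/16777216 → NEW=255, ERR=-1061474017/16777216
(3,1): OLD=39659863361/268435456 → NEW=255, ERR=-28791177919/268435456
(3,2): OLD=635280990399/4294967296 → NEW=255, ERR=-459935670081/4294967296
(3,3): OLD=9097540155833/68719476736 → NEW=255, ERR=-8425926411847/68719476736
(4,0): OLD=782191284595/4294967296 → NEW=255, ERR=-313025375885/4294967296
(4,1): OLD=4383055114201/34359738368 → NEW=0, ERR=4383055114201/34359738368
(4,2): OLD=228314597181369/1099511627776 → NEW=255, ERR=-52060867901511/1099511627776
(4,3): OLD=2538115349528287/17592186044416 → NEW=255, ERR=-1947892091797793/17592186044416
(5,0): OLD=136967592151427/549755813888 → NEW=255, ERR=-3220140390013/549755813888
(5,1): OLD=4712383147718389/17592186044416 → NEW=255, ERR=226375706392309/17592186044416
(5,2): OLD=1970720397703881/8796093022208 → NEW=255, ERR=-272283322959159/8796093022208
(5,3): OLD=55984343310822633/281474976710656 → NEW=255, ERR=-15791775750394647/281474976710656
Row 0: ....
Row 1: #.#.
Row 2: .#.#
Row 3: ####
Row 4: #.##
Row 5: ####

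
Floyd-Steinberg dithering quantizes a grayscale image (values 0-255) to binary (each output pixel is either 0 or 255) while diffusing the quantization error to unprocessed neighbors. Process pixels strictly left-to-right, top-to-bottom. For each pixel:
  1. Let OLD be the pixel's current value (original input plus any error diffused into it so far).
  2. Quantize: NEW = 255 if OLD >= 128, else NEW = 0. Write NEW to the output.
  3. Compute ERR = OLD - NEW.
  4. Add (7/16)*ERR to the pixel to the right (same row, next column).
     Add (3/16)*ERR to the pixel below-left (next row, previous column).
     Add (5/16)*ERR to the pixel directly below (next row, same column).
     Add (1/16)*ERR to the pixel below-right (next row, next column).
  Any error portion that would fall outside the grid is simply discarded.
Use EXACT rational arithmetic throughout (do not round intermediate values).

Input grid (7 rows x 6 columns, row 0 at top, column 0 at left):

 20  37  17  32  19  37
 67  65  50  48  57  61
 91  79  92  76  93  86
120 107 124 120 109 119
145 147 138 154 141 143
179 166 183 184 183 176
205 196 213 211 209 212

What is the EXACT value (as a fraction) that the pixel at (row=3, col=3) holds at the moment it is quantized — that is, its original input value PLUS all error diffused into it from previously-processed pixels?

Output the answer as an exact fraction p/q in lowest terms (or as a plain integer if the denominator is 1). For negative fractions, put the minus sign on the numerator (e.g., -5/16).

(0,0): OLD=20 → NEW=0, ERR=20
(0,1): OLD=183/4 → NEW=0, ERR=183/4
(0,2): OLD=2369/64 → NEW=0, ERR=2369/64
(0,3): OLD=49351/1024 → NEW=0, ERR=49351/1024
(0,4): OLD=656753/16384 → NEW=0, ERR=656753/16384
(0,5): OLD=14296599/262144 → NEW=0, ERR=14296599/262144
(1,0): OLD=5237/64 → NEW=0, ERR=5237/64
(1,1): OLD=63123/512 → NEW=0, ERR=63123/512
(1,2): OLD=2087343/16384 → NEW=0, ERR=2087343/16384
(1,3): OLD=8429779/65536 → NEW=255, ERR=-8281901/65536
(1,4): OLD=115245993/4194304 → NEW=0, ERR=115245993/4194304
(1,5): OLD=6212219343/67108864 → NEW=0, ERR=6212219343/67108864
(2,0): OLD=1144321/8192 → NEW=255, ERR=-944639/8192
(2,1): OLD=25186811/262144 → NEW=0, ERR=25186811/262144
(2,2): OLD=662107249/4194304 → NEW=255, ERR=-407440271/4194304
(2,3): OLD=239040617/33554432 → NEW=0, ERR=239040617/33554432
(2,4): OLD=122580229115/1073741824 → NEW=0, ERR=122580229115/1073741824
(2,5): OLD=2862010875277/17179869184 → NEW=255, ERR=-1518855766643/17179869184
(3,0): OLD=427734673/4194304 → NEW=0, ERR=427734673/4194304
(3,1): OLD=5241880029/33554432 → NEW=255, ERR=-3314500131/33554432
(3,2): OLD=15506957495/268435456 → NEW=0, ERR=15506957495/268435456
(3,3): OLD=2797461588629/17179869184 → NEW=255, ERR=-1583405053291/17179869184
Target (3,3): original=120, with diffused error = 2797461588629/17179869184

Answer: 2797461588629/17179869184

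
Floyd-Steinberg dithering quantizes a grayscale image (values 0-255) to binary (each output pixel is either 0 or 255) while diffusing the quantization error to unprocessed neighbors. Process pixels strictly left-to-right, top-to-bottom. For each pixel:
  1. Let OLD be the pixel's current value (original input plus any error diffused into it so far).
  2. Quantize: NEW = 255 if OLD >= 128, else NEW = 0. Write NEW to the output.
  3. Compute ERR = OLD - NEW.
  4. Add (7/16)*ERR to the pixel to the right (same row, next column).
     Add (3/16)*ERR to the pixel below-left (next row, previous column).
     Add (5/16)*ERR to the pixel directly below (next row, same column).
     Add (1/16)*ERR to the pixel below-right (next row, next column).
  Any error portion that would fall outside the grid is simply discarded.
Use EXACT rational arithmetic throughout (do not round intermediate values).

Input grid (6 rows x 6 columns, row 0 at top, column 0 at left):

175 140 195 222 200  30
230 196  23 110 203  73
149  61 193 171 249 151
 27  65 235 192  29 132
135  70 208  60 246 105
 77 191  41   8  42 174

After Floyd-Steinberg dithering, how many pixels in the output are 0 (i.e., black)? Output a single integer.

(0,0): OLD=175 → NEW=255, ERR=-80
(0,1): OLD=105 → NEW=0, ERR=105
(0,2): OLD=3855/16 → NEW=255, ERR=-225/16
(0,3): OLD=55257/256 → NEW=255, ERR=-10023/256
(0,4): OLD=749039/4096 → NEW=255, ERR=-295441/4096
(0,5): OLD=-102007/65536 → NEW=0, ERR=-102007/65536
(1,0): OLD=3595/16 → NEW=255, ERR=-485/16
(1,1): OLD=26613/128 → NEW=255, ERR=-6027/128
(1,2): OLD=-11359/4096 → NEW=0, ERR=-11359/4096
(1,3): OLD=1345921/16384 → NEW=0, ERR=1345921/16384
(1,4): OLD=224039527/1048576 → NEW=255, ERR=-43347353/1048576
(1,5): OLD=837511841/16777216 → NEW=0, ERR=837511841/16777216
(2,0): OLD=267671/2048 → NEW=255, ERR=-254569/2048
(2,1): OLD=-688827/65536 → NEW=0, ERR=-688827/65536
(2,2): OLD=209709887/1048576 → NEW=255, ERR=-57676993/1048576
(2,3): OLD=1381454871/8388608 → NEW=255, ERR=-757640169/8388608
(2,4): OLD=56656436565/268435456 → NEW=255, ERR=-11794604715/268435456
(2,5): OLD=621881853603/4294967296 → NEW=255, ERR=-473334806877/4294967296
(3,0): OLD=-14485969/1048576 → NEW=0, ERR=-14485969/1048576
(3,1): OLD=315320395/8388608 → NEW=0, ERR=315320395/8388608
(3,2): OLD=14540119381/67108864 → NEW=255, ERR=-2572640939/67108864
(3,3): OLD=581228223147/4294967296 → NEW=255, ERR=-513988437333/4294967296
(3,4): OLD=-2178269400173/34359738368 → NEW=0, ERR=-2178269400173/34359738368
(3,5): OLD=36876779953405/549755813888 → NEW=0, ERR=36876779953405/549755813888
(4,0): OLD=18485915705/134217728 → NEW=255, ERR=-15739604935/134217728
(4,1): OLD=48082202749/2147483648 → NEW=0, ERR=48082202749/2147483648
(4,2): OLD=12763035629335/68719476736 → NEW=255, ERR=-4760430938345/68719476736
(4,3): OLD=-24175394611069/1099511627776 → NEW=0, ERR=-24175394611069/1099511627776
(4,4): OLD=3899606540384355/17592186044416 → NEW=255, ERR=-586400900941725/17592186044416
(4,5): OLD=30235077107683029/281474976710656 → NEW=0, ERR=30235077107683029/281474976710656
(5,0): OLD=1530778067783/34359738368 → NEW=0, ERR=1530778067783/34359738368
(5,1): OLD=216790795752263/1099511627776 → NEW=255, ERR=-63584669330617/1099511627776
(5,2): OLD=-76277814293291/8796093022208 → NEW=0, ERR=-76277814293291/8796093022208
(5,3): OLD=-3727994178347841/281474976710656 → NEW=0, ERR=-3727994178347841/281474976710656
(5,4): OLD=25082435416050421/562949953421312 → NEW=0, ERR=25082435416050421/562949953421312
(5,5): OLD=2026415660483980645/9007199254740992 → NEW=255, ERR=-270420149474972315/9007199254740992
Output grid:
  Row 0: #.###.  (2 black, running=2)
  Row 1: ##..#.  (3 black, running=5)
  Row 2: #.####  (1 black, running=6)
  Row 3: ..##..  (4 black, running=10)
  Row 4: #.#.#.  (3 black, running=13)
  Row 5: .#...#  (4 black, running=17)

Answer: 17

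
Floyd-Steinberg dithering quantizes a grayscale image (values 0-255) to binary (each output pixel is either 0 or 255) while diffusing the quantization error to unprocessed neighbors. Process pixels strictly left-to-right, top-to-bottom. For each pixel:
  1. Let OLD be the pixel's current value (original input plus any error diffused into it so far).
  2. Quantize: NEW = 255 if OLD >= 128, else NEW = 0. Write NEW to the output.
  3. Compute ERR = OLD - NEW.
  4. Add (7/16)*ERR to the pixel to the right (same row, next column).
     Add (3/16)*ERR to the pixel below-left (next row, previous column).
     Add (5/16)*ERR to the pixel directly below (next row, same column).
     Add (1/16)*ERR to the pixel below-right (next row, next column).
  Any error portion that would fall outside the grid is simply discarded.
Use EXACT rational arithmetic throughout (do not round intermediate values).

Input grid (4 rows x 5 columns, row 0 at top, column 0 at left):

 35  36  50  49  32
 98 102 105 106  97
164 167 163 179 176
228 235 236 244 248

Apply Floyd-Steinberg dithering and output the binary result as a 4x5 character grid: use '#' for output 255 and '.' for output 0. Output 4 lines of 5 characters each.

Answer: .....
.#.#.
#####
##.##

Derivation:
(0,0): OLD=35 → NEW=0, ERR=35
(0,1): OLD=821/16 → NEW=0, ERR=821/16
(0,2): OLD=18547/256 → NEW=0, ERR=18547/256
(0,3): OLD=330533/4096 → NEW=0, ERR=330533/4096
(0,4): OLD=4410883/65536 → NEW=0, ERR=4410883/65536
(1,0): OLD=30351/256 → NEW=0, ERR=30351/256
(1,1): OLD=380265/2048 → NEW=255, ERR=-141975/2048
(1,2): OLD=7579165/65536 → NEW=0, ERR=7579165/65536
(1,3): OLD=52156633/262144 → NEW=255, ERR=-14690087/262144
(1,4): OLD=413388651/4194304 → NEW=0, ERR=413388651/4194304
(2,0): OLD=6162067/32768 → NEW=255, ERR=-2193773/32768
(2,1): OLD=152190721/1048576 → NEW=255, ERR=-115196159/1048576
(2,2): OLD=2285674051/16777216 → NEW=255, ERR=-1992516029/16777216
(2,3): OLD=36302436633/268435456 → NEW=255, ERR=-32148604647/268435456
(2,4): OLD=648115730799/4294967296 → NEW=255, ERR=-447100929681/4294967296
(3,0): OLD=3128613091/16777216 → NEW=255, ERR=-1149576989/16777216
(3,1): OLD=19359420327/134217728 → NEW=255, ERR=-14866100313/134217728
(3,2): OLD=520149564509/4294967296 → NEW=0, ERR=520149564509/4294967296
(3,3): OLD=1998165501365/8589934592 → NEW=255, ERR=-192267819595/8589934592
(3,4): OLD=27239221078377/137438953472 → NEW=255, ERR=-7807712056983/137438953472
Row 0: .....
Row 1: .#.#.
Row 2: #####
Row 3: ##.##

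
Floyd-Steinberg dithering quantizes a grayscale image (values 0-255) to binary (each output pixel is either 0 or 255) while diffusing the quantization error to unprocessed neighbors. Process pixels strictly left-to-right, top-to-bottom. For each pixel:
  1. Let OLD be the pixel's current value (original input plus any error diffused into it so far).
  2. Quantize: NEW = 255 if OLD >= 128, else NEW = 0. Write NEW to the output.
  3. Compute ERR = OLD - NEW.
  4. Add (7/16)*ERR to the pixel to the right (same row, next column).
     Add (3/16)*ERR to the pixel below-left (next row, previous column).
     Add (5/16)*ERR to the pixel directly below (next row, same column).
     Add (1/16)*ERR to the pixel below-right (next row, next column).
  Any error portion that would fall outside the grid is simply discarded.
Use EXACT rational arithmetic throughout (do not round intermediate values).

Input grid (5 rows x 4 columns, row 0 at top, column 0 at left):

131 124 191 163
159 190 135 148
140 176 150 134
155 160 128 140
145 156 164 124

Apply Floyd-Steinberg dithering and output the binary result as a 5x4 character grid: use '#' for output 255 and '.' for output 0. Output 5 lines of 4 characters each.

(0,0): OLD=131 → NEW=255, ERR=-124
(0,1): OLD=279/4 → NEW=0, ERR=279/4
(0,2): OLD=14177/64 → NEW=255, ERR=-2143/64
(0,3): OLD=151911/1024 → NEW=255, ERR=-109209/1024
(1,0): OLD=8533/64 → NEW=255, ERR=-7787/64
(1,1): OLD=74003/512 → NEW=255, ERR=-56557/512
(1,2): OLD=992399/16384 → NEW=0, ERR=992399/16384
(1,3): OLD=36458777/262144 → NEW=255, ERR=-30387943/262144
(2,0): OLD=665729/8192 → NEW=0, ERR=665729/8192
(2,1): OLD=47392155/262144 → NEW=255, ERR=-19454565/262144
(2,2): OLD=56529319/524288 → NEW=0, ERR=56529319/524288
(2,3): OLD=1247656043/8388608 → NEW=255, ERR=-891438997/8388608
(3,0): OLD=698270065/4194304 → NEW=255, ERR=-371277455/4194304
(3,1): OLD=8279667759/67108864 → NEW=0, ERR=8279667759/67108864
(3,2): OLD=205200487377/1073741824 → NEW=255, ERR=-68603677743/1073741824
(3,3): OLD=1470207028791/17179869184 → NEW=0, ERR=1470207028791/17179869184
(4,0): OLD=150829371357/1073741824 → NEW=255, ERR=-122974793763/1073741824
(4,1): OLD=1090375697687/8589934592 → NEW=0, ERR=1090375697687/8589934592
(4,2): OLD=61387158319671/274877906944 → NEW=255, ERR=-8706707951049/274877906944
(4,3): OLD=584464832520625/4398046511104 → NEW=255, ERR=-537037027810895/4398046511104
Row 0: #.##
Row 1: ##.#
Row 2: .#.#
Row 3: #.#.
Row 4: #.##

Answer: #.##
##.#
.#.#
#.#.
#.##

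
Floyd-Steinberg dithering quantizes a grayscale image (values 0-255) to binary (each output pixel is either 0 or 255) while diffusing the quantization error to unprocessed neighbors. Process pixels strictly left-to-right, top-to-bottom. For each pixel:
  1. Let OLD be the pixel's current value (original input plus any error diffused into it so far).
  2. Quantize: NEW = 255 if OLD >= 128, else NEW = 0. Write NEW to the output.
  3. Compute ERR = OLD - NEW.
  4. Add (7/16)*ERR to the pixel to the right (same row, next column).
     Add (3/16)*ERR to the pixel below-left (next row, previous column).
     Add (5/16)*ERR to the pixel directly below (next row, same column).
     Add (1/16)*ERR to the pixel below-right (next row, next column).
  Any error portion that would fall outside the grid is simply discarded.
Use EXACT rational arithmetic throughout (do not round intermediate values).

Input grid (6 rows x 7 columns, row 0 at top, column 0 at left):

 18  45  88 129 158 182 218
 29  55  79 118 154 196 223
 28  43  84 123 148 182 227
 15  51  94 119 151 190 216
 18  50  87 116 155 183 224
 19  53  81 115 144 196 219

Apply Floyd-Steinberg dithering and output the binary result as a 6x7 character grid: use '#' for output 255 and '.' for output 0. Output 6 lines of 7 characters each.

(0,0): OLD=18 → NEW=0, ERR=18
(0,1): OLD=423/8 → NEW=0, ERR=423/8
(0,2): OLD=14225/128 → NEW=0, ERR=14225/128
(0,3): OLD=363767/2048 → NEW=255, ERR=-158473/2048
(0,4): OLD=4068033/32768 → NEW=0, ERR=4068033/32768
(0,5): OLD=123896647/524288 → NEW=255, ERR=-9796793/524288
(0,6): OLD=1760138993/8388608 → NEW=255, ERR=-378956047/8388608
(1,0): OLD=5701/128 → NEW=0, ERR=5701/128
(1,1): OLD=115683/1024 → NEW=0, ERR=115683/1024
(1,2): OLD=4979103/32768 → NEW=255, ERR=-3376737/32768
(1,3): OLD=10349171/131072 → NEW=0, ERR=10349171/131072
(1,4): OLD=1837105593/8388608 → NEW=255, ERR=-301989447/8388608
(1,5): OLD=11656776713/67108864 → NEW=255, ERR=-5455983607/67108864
(1,6): OLD=184840310119/1073741824 → NEW=255, ERR=-88963855001/1073741824
(2,0): OLD=1033841/16384 → NEW=0, ERR=1033841/16384
(2,1): OLD=46856683/524288 → NEW=0, ERR=46856683/524288
(2,2): OLD=945920641/8388608 → NEW=0, ERR=945920641/8388608
(2,3): OLD=12335773369/67108864 → NEW=255, ERR=-4776986951/67108864
(2,4): OLD=51163064073/536870912 → NEW=0, ERR=51163064073/536870912
(2,5): OLD=3100994185731/17179869184 → NEW=255, ERR=-1279872456189/17179869184
(2,6): OLD=44924337479493/274877906944 → NEW=255, ERR=-25169528791227/274877906944
(3,0): OLD=431813729/8388608 → NEW=0, ERR=431813729/8388608
(3,1): OLD=8491711693/67108864 → NEW=0, ERR=8491711693/67108864
(3,2): OLD=94938616759/536870912 → NEW=255, ERR=-41963465801/536870912
(3,3): OLD=187851647761/2147483648 → NEW=0, ERR=187851647761/2147483648
(3,4): OLD=55149820446817/274877906944 → NEW=255, ERR=-14944045823903/274877906944
(3,5): OLD=289658811139507/2199023255552 → NEW=255, ERR=-271092119026253/2199023255552
(3,6): OLD=4531574711962669/35184372088832 → NEW=255, ERR=-4440440170689491/35184372088832
(4,0): OLD=62075037071/1073741824 → NEW=0, ERR=62075037071/1073741824
(4,1): OLD=1776347016643/17179869184 → NEW=0, ERR=1776347016643/17179869184
(4,2): OLD=36316970232141/274877906944 → NEW=255, ERR=-33776896038579/274877906944
(4,3): OLD=163821372811615/2199023255552 → NEW=0, ERR=163821372811615/2199023255552
(4,4): OLD=2690824590361325/17592186044416 → NEW=255, ERR=-1795182850964755/17592186044416
(4,5): OLD=40965753662965229/562949953421312 → NEW=0, ERR=40965753662965229/562949953421312
(4,6): OLD=1879738112576858763/9007199254740992 → NEW=255, ERR=-417097697382094197/9007199254740992
(5,0): OLD=15517724247545/274877906944 → NEW=0, ERR=15517724247545/274877906944
(5,1): OLD=199194408763603/2199023255552 → NEW=0, ERR=199194408763603/2199023255552
(5,2): OLD=1806027847781301/17592186044416 → NEW=0, ERR=1806027847781301/17592186044416
(5,3): OLD=22008701134647913/140737488355328 → NEW=255, ERR=-13879358395960727/140737488355328
(5,4): OLD=786020933870110819/9007199254740992 → NEW=0, ERR=786020933870110819/9007199254740992
(5,5): OLD=17427778490577753907/72057594037927936 → NEW=255, ERR=-946907989093869773/72057594037927936
(5,6): OLD=234421162158818180765/1152921504606846976 → NEW=255, ERR=-59573821515927798115/1152921504606846976
Row 0: ...#.##
Row 1: ..#.###
Row 2: ...#.##
Row 3: ..#.###
Row 4: ..#.#.#
Row 5: ...#.##

Answer: ...#.##
..#.###
...#.##
..#.###
..#.#.#
...#.##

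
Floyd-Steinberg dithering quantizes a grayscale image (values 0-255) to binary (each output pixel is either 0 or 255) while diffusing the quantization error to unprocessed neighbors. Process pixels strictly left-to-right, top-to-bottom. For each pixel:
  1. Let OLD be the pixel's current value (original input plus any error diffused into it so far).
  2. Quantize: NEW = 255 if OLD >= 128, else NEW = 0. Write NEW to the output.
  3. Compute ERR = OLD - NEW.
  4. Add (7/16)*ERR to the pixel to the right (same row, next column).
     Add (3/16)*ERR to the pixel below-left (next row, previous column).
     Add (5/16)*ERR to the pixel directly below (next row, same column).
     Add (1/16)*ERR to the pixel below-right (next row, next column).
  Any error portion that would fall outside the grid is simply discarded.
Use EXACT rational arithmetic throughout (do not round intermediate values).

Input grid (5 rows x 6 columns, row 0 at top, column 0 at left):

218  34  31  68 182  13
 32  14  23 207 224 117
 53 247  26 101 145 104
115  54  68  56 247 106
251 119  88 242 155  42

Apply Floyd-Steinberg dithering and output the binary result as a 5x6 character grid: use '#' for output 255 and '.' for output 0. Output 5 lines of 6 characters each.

Answer: #...#.
...##.
.#.#.#
#...#.
#.###.

Derivation:
(0,0): OLD=218 → NEW=255, ERR=-37
(0,1): OLD=285/16 → NEW=0, ERR=285/16
(0,2): OLD=9931/256 → NEW=0, ERR=9931/256
(0,3): OLD=348045/4096 → NEW=0, ERR=348045/4096
(0,4): OLD=14363867/65536 → NEW=255, ERR=-2347813/65536
(0,5): OLD=-2803203/1048576 → NEW=0, ERR=-2803203/1048576
(1,0): OLD=6087/256 → NEW=0, ERR=6087/256
(1,1): OLD=71537/2048 → NEW=0, ERR=71537/2048
(1,2): OLD=4420421/65536 → NEW=0, ERR=4420421/65536
(1,3): OLD=67835169/262144 → NEW=255, ERR=988449/262144
(1,4): OLD=3678637827/16777216 → NEW=255, ERR=-599552253/16777216
(1,5): OLD=26384786213/268435456 → NEW=0, ERR=26384786213/268435456
(2,0): OLD=2194795/32768 → NEW=0, ERR=2194795/32768
(2,1): OLD=315990857/1048576 → NEW=255, ERR=48603977/1048576
(2,2): OLD=1178557467/16777216 → NEW=0, ERR=1178557467/16777216
(2,3): OLD=17505579011/134217728 → NEW=255, ERR=-16719941629/134217728
(2,4): OLD=420893425289/4294967296 → NEW=0, ERR=420893425289/4294967296
(2,5): OLD=12050377077839/68719476736 → NEW=255, ERR=-5473089489841/68719476736
(3,0): OLD=2426358971/16777216 → NEW=255, ERR=-1851831109/16777216
(3,1): OLD=5040211231/134217728 → NEW=0, ERR=5040211231/134217728
(3,2): OLD=92257074765/1073741824 → NEW=0, ERR=92257074765/1073741824
(3,3): OLD=5320689117415/68719476736 → NEW=0, ERR=5320689117415/68719476736
(3,4): OLD=158757895661063/549755813888 → NEW=255, ERR=18570163119623/549755813888
(3,5): OLD=897327781034761/8796093022208 → NEW=0, ERR=897327781034761/8796093022208
(4,0): OLD=480065784981/2147483648 → NEW=255, ERR=-67542545259/2147483648
(4,1): OLD=4335736014097/34359738368 → NEW=0, ERR=4335736014097/34359738368
(4,2): OLD=205522246868963/1099511627776 → NEW=255, ERR=-74853218213917/1099511627776
(4,3): OLD=4364883847921551/17592186044416 → NEW=255, ERR=-121123593404529/17592186044416
(4,4): OLD=52498045435726463/281474976710656 → NEW=255, ERR=-19278073625490817/281474976710656
(4,5): OLD=207285037453933849/4503599627370496 → NEW=0, ERR=207285037453933849/4503599627370496
Row 0: #...#.
Row 1: ...##.
Row 2: .#.#.#
Row 3: #...#.
Row 4: #.###.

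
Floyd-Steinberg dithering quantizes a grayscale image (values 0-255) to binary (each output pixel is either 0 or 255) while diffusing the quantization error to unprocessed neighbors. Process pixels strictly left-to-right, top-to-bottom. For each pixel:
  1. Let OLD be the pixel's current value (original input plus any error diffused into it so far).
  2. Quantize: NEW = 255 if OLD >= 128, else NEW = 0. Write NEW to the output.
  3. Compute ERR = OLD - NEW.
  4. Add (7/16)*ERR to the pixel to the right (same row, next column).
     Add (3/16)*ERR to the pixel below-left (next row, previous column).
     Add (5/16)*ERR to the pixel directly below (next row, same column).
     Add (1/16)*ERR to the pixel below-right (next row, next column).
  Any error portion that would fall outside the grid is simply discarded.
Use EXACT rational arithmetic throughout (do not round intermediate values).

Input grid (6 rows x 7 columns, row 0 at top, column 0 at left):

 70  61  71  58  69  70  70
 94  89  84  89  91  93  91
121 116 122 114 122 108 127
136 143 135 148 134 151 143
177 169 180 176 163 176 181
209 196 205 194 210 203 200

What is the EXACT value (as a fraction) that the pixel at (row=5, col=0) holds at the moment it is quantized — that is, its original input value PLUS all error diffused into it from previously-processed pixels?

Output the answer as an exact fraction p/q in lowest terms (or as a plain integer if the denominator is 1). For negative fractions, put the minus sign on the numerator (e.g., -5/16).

(0,0): OLD=70 → NEW=0, ERR=70
(0,1): OLD=733/8 → NEW=0, ERR=733/8
(0,2): OLD=14219/128 → NEW=0, ERR=14219/128
(0,3): OLD=218317/2048 → NEW=0, ERR=218317/2048
(0,4): OLD=3789211/32768 → NEW=0, ERR=3789211/32768
(0,5): OLD=63224637/524288 → NEW=0, ERR=63224637/524288
(0,6): OLD=1029775019/8388608 → NEW=0, ERR=1029775019/8388608
(1,0): OLD=17031/128 → NEW=255, ERR=-15609/128
(1,1): OLD=91633/1024 → NEW=0, ERR=91633/1024
(1,2): OLD=6015493/32768 → NEW=255, ERR=-2340347/32768
(1,3): OLD=15688065/131072 → NEW=0, ERR=15688065/131072
(1,4): OLD=1751329091/8388608 → NEW=255, ERR=-387765949/8388608
(1,5): OLD=9442610547/67108864 → NEW=255, ERR=-7670149773/67108864
(1,6): OLD=93303211869/1073741824 → NEW=0, ERR=93303211869/1073741824
(2,0): OLD=1633003/16384 → NEW=0, ERR=1633003/16384
(2,1): OLD=87323785/524288 → NEW=255, ERR=-46369655/524288
(2,2): OLD=746767707/8388608 → NEW=0, ERR=746767707/8388608
(2,3): OLD=11892974531/67108864 → NEW=255, ERR=-5219785789/67108864
(2,4): OLD=31984602003/536870912 → NEW=0, ERR=31984602003/536870912
(2,5): OLD=1919873912209/17179869184 → NEW=0, ERR=1919873912209/17179869184
(2,6): OLD=53849310174983/274877906944 → NEW=255, ERR=-16244556095737/274877906944
(3,0): OLD=1263022203/8388608 → NEW=255, ERR=-876072837/8388608
(3,1): OLD=6213726751/67108864 → NEW=0, ERR=6213726751/67108864
(3,2): OLD=98363634285/536870912 → NEW=255, ERR=-38538448275/536870912
(3,3): OLD=234124172347/2147483648 → NEW=0, ERR=234124172347/2147483648
(3,4): OLD=59485486077051/274877906944 → NEW=255, ERR=-10608380193669/274877906944
(3,5): OLD=355539361368033/2199023255552 → NEW=255, ERR=-205211568797727/2199023255552
(3,6): OLD=3190845844052159/35184372088832 → NEW=0, ERR=3190845844052159/35184372088832
(4,0): OLD=173650569621/1073741824 → NEW=255, ERR=-100153595499/1073741824
(4,1): OLD=2356052850897/17179869184 → NEW=255, ERR=-2024813791023/17179869184
(4,2): OLD=36347869173343/274877906944 → NEW=255, ERR=-33745997097377/274877906944
(4,3): OLD=318058425238469/2199023255552 → NEW=255, ERR=-242692504927291/2199023255552
(4,4): OLD=1617989177165983/17592186044416 → NEW=0, ERR=1617989177165983/17592186044416
(4,5): OLD=113528779646023359/562949953421312 → NEW=255, ERR=-30023458476411201/562949953421312
(4,6): OLD=1622872361685195753/9007199254740992 → NEW=255, ERR=-673963448273757207/9007199254740992
(5,0): OLD=43362753538307/274877906944 → NEW=255, ERR=-26731112732413/274877906944
Target (5,0): original=209, with diffused error = 43362753538307/274877906944

Answer: 43362753538307/274877906944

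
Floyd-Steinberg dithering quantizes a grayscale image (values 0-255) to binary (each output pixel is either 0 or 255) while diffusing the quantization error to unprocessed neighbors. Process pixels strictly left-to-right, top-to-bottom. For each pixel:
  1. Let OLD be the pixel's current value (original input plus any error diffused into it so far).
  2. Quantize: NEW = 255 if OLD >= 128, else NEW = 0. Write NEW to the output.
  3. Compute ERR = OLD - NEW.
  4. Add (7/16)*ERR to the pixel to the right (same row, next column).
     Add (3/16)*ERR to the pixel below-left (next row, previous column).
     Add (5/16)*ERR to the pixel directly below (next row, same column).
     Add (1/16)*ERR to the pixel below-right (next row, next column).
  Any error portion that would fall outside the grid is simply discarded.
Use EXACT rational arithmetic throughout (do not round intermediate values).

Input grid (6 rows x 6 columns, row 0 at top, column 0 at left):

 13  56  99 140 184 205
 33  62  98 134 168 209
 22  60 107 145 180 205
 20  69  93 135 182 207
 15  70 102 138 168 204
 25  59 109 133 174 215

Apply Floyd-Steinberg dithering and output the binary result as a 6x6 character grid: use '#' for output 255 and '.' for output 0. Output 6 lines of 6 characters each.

(0,0): OLD=13 → NEW=0, ERR=13
(0,1): OLD=987/16 → NEW=0, ERR=987/16
(0,2): OLD=32253/256 → NEW=0, ERR=32253/256
(0,3): OLD=799211/4096 → NEW=255, ERR=-245269/4096
(0,4): OLD=10341741/65536 → NEW=255, ERR=-6369939/65536
(0,5): OLD=170368507/1048576 → NEW=255, ERR=-97018373/1048576
(1,0): OLD=12449/256 → NEW=0, ERR=12449/256
(1,1): OLD=260071/2048 → NEW=0, ERR=260071/2048
(1,2): OLD=12160627/65536 → NEW=255, ERR=-4551053/65536
(1,3): OLD=19544311/262144 → NEW=0, ERR=19544311/262144
(1,4): OLD=2502373893/16777216 → NEW=255, ERR=-1775816187/16777216
(1,5): OLD=34280122771/268435456 → NEW=0, ERR=34280122771/268435456
(2,0): OLD=1999069/32768 → NEW=0, ERR=1999069/32768
(2,1): OLD=122046671/1048576 → NEW=0, ERR=122046671/1048576
(2,2): OLD=2653092653/16777216 → NEW=255, ERR=-1625097427/16777216
(2,3): OLD=13654560261/134217728 → NEW=0, ERR=13654560261/134217728
(2,4): OLD=945046404751/4294967296 → NEW=255, ERR=-150170255729/4294967296
(2,5): OLD=15324101818585/68719476736 → NEW=255, ERR=-2199364749095/68719476736
(3,0): OLD=1021535373/16777216 → NEW=0, ERR=1021535373/16777216
(3,1): OLD=15792379401/134217728 → NEW=0, ERR=15792379401/134217728
(3,2): OLD=150922196331/1073741824 → NEW=255, ERR=-122881968789/1073741824
(3,3): OLD=7154628166529/68719476736 → NEW=0, ERR=7154628166529/68719476736
(3,4): OLD=119286466784481/549755813888 → NEW=255, ERR=-20901265756959/549755813888
(3,5): OLD=1567286012601231/8796093022208 → NEW=255, ERR=-675717708061809/8796093022208
(4,0): OLD=120450807843/2147483648 → NEW=0, ERR=120450807843/2147483648
(4,1): OLD=3905192407751/34359738368 → NEW=0, ERR=3905192407751/34359738368
(4,2): OLD=157050232482085/1099511627776 → NEW=255, ERR=-123325232600795/1099511627776
(4,3): OLD=1885576568664473/17592186044416 → NEW=0, ERR=1885576568664473/17592186044416
(4,4): OLD=54919908109188649/281474976710656 → NEW=255, ERR=-16856210952028631/281474976710656
(4,5): OLD=681924565961928319/4503599627370496 → NEW=255, ERR=-466493339017548161/4503599627370496
(5,0): OLD=35095537197893/549755813888 → NEW=0, ERR=35095537197893/549755813888
(5,1): OLD=1845802398444437/17592186044416 → NEW=0, ERR=1845802398444437/17592186044416
(5,2): OLD=20695779430635447/140737488355328 → NEW=255, ERR=-15192280099973193/140737488355328
(5,3): OLD=454993062131919693/4503599627370496 → NEW=0, ERR=454993062131919693/4503599627370496
(5,4): OLD=1682212938235758605/9007199254740992 → NEW=255, ERR=-614622871723194355/9007199254740992
(5,5): OLD=21478073193606254193/144115188075855872 → NEW=255, ERR=-15271299765736993167/144115188075855872
Row 0: ...###
Row 1: ..#.#.
Row 2: ..#.##
Row 3: ..#.##
Row 4: ..#.##
Row 5: ..#.##

Answer: ...###
..#.#.
..#.##
..#.##
..#.##
..#.##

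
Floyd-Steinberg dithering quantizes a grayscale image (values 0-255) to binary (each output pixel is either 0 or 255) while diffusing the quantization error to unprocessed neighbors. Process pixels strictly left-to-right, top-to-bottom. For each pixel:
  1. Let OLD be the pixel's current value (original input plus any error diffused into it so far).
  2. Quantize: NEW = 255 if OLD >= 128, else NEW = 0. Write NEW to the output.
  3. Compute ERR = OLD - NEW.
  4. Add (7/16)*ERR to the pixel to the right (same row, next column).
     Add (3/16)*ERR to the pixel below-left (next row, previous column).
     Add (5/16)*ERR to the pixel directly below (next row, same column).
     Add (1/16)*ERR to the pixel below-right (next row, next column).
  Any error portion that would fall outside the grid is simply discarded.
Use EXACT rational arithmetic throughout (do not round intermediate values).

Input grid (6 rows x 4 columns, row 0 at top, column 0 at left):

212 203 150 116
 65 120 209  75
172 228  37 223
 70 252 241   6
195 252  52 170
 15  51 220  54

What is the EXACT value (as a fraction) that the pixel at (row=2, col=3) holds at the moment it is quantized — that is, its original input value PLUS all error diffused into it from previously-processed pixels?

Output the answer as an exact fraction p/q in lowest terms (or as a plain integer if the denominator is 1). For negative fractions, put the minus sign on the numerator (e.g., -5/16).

Answer: 6856393783/33554432

Derivation:
(0,0): OLD=212 → NEW=255, ERR=-43
(0,1): OLD=2947/16 → NEW=255, ERR=-1133/16
(0,2): OLD=30469/256 → NEW=0, ERR=30469/256
(0,3): OLD=688419/4096 → NEW=255, ERR=-356061/4096
(1,0): OLD=9801/256 → NEW=0, ERR=9801/256
(1,1): OLD=274943/2048 → NEW=255, ERR=-247297/2048
(1,2): OLD=11314155/65536 → NEW=255, ERR=-5397525/65536
(1,3): OLD=20175709/1048576 → NEW=0, ERR=20175709/1048576
(2,0): OLD=5286245/32768 → NEW=255, ERR=-3069595/32768
(2,1): OLD=142849959/1048576 → NEW=255, ERR=-124536921/1048576
(2,2): OLD=-93611549/2097152 → NEW=0, ERR=-93611549/2097152
(2,3): OLD=6856393783/33554432 → NEW=255, ERR=-1699986377/33554432
Target (2,3): original=223, with diffused error = 6856393783/33554432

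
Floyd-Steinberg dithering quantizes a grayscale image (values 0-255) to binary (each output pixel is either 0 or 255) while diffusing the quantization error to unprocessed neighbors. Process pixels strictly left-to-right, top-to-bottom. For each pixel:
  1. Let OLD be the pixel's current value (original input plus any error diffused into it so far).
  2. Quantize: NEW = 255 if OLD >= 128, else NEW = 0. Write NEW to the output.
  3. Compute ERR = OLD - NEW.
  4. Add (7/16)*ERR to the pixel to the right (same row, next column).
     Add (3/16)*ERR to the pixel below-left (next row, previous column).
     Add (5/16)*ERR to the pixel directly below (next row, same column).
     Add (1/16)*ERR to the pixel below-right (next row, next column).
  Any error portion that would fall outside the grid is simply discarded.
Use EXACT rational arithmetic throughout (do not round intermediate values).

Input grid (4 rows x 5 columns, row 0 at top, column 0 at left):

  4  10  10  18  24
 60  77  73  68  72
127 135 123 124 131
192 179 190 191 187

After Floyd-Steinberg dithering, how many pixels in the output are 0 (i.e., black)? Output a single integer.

Answer: 11

Derivation:
(0,0): OLD=4 → NEW=0, ERR=4
(0,1): OLD=47/4 → NEW=0, ERR=47/4
(0,2): OLD=969/64 → NEW=0, ERR=969/64
(0,3): OLD=25215/1024 → NEW=0, ERR=25215/1024
(0,4): OLD=569721/16384 → NEW=0, ERR=569721/16384
(1,0): OLD=4061/64 → NEW=0, ERR=4061/64
(1,1): OLD=57099/512 → NEW=0, ERR=57099/512
(1,2): OLD=2160615/16384 → NEW=255, ERR=-2017305/16384
(1,3): OLD=1919771/65536 → NEW=0, ERR=1919771/65536
(1,4): OLD=101944049/1048576 → NEW=0, ERR=101944049/1048576
(2,0): OLD=1374121/8192 → NEW=255, ERR=-714839/8192
(2,1): OLD=29505235/262144 → NEW=0, ERR=29505235/262144
(2,2): OLD=613323577/4194304 → NEW=255, ERR=-456223943/4194304
(2,3): OLD=6449156763/67108864 → NEW=0, ERR=6449156763/67108864
(2,4): OLD=220392217469/1073741824 → NEW=255, ERR=-53411947651/1073741824
(3,0): OLD=779447833/4194304 → NEW=255, ERR=-290099687/4194304
(3,1): OLD=5303769125/33554432 → NEW=255, ERR=-3252611035/33554432
(3,2): OLD=148877287079/1073741824 → NEW=255, ERR=-124926878041/1073741824
(3,3): OLD=330721279567/2147483648 → NEW=255, ERR=-216887050673/2147483648
(3,4): OLD=4579315260011/34359738368 → NEW=255, ERR=-4182418023829/34359738368
Output grid:
  Row 0: .....  (5 black, running=5)
  Row 1: ..#..  (4 black, running=9)
  Row 2: #.#.#  (2 black, running=11)
  Row 3: #####  (0 black, running=11)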